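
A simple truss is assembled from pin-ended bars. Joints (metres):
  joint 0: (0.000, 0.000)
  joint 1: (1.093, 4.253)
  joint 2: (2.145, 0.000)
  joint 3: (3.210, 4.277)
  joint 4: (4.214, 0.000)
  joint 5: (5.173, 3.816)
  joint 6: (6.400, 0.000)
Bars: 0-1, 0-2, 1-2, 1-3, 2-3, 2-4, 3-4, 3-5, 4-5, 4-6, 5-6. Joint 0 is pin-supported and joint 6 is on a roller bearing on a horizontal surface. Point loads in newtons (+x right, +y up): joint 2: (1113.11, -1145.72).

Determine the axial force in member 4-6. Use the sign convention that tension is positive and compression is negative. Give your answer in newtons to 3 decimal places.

N=7 nodes, M=11 members, R=3 reactions → 2N=14, M+R=14
member 0 (0-1): L=4.3912, (cx,cy)=(0.2489,0.9685)
member 1 (0-2): L=2.1450, (cx,cy)=(1.0000,0.0000)
member 2 (1-2): L=4.3812, (cx,cy)=(0.2401,-0.9707)
member 3 (1-3): L=2.1171, (cx,cy)=(0.9999,0.0113)
member 4 (2-3): L=4.4076, (cx,cy)=(0.2416,0.9704)
member 5 (2-4): L=2.0690, (cx,cy)=(1.0000,0.0000)
member 6 (3-4): L=4.3933, (cx,cy)=(0.2285,-0.9735)
member 7 (3-5): L=2.0164, (cx,cy)=(0.9735,-0.2286)
member 8 (4-5): L=3.9347, (cx,cy)=(0.2437,0.9698)
member 9 (4-6): L=2.1860, (cx,cy)=(1.0000,0.0000)
member 10 (5-6): L=4.0084, (cx,cy)=(0.3061,-0.9520)
solve A·x = −loads:
  F[0-1] = -786.4772 N (compression)
  F[0-2] = +1308.8695 N (tension)
  F[1-2] = +780.2076 N (tension)
  F[1-3] = -383.1261 N (compression)
  F[2-3] = +400.1966 N (tension)
  F[2-4] = +286.4028 N (tension)
  F[3-4] = -344.3270 N (compression)
  F[3-5] = -213.3641 N (compression)
  F[4-5] = +345.6384 N (tension)
  F[4-6] = +123.4702 N (tension)
  F[5-6] = -403.3574 N (compression)
  Rx@0 = -1113.1100 N
  Ry@0 = +761.7248 N
  Ry@6 = +383.9952 N

123.470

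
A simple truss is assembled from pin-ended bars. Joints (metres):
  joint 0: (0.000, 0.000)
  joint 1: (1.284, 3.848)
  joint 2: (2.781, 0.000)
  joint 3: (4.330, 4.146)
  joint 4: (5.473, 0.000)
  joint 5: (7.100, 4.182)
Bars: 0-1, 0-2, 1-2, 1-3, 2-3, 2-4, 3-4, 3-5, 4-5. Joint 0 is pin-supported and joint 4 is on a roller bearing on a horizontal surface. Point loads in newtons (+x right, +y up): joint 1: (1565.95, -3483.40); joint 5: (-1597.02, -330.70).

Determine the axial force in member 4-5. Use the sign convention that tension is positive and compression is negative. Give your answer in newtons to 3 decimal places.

N=6 nodes, M=9 members, R=3 reactions → 2N=12, M+R=12
member 0 (0-1): L=4.0566, (cx,cy)=(0.3165,0.9486)
member 1 (0-2): L=2.7810, (cx,cy)=(1.0000,0.0000)
member 2 (1-2): L=4.1289, (cx,cy)=(0.3626,-0.9320)
member 3 (1-3): L=3.0605, (cx,cy)=(0.9952,0.0974)
member 4 (2-3): L=4.4259, (cx,cy)=(0.3500,0.9368)
member 5 (2-4): L=2.6920, (cx,cy)=(1.0000,0.0000)
member 6 (3-4): L=4.3007, (cx,cy)=(0.2658,-0.9640)
member 7 (3-5): L=2.7702, (cx,cy)=(0.9999,0.0130)
member 8 (4-5): L=4.4873, (cx,cy)=(0.3626,0.9320)
solve A·x = −loads:
  F[0-1] = -2832.8194 N (compression)
  F[0-2] = +865.5841 N (tension)
  F[1-2] = -1072.0730 N (compression)
  F[1-3] = -2083.8113 N (compression)
  F[2-3] = +1066.5838 N (tension)
  F[2-4] = +103.6025 N (tension)
  F[3-4] = -845.8311 N (compression)
  F[3-5] = -1475.9485 N (compression)
  F[4-5] = -334.2648 N (compression)
  Rx@0 = +31.0700 N
  Ry@0 = +2687.1690 N
  Ry@4 = +1126.9310 N

-334.265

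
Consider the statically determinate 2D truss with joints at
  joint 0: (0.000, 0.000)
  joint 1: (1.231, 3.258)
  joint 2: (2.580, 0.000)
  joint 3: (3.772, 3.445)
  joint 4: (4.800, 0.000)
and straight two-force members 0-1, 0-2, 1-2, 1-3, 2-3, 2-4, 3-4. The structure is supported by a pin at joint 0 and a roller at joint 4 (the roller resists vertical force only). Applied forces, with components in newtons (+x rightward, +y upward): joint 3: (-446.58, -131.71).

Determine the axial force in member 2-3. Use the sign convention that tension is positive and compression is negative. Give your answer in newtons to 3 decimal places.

-348.138

N=5 nodes, M=7 members, R=3 reactions → 2N=10, M+R=10
member 0 (0-1): L=3.4828, (cx,cy)=(0.3535,0.9355)
member 1 (0-2): L=2.5800, (cx,cy)=(1.0000,0.0000)
member 2 (1-2): L=3.5262, (cx,cy)=(0.3826,-0.9239)
member 3 (1-3): L=2.5479, (cx,cy)=(0.9973,0.0734)
member 4 (2-3): L=3.6454, (cx,cy)=(0.3270,0.9450)
member 5 (2-4): L=2.2200, (cx,cy)=(1.0000,0.0000)
member 6 (3-4): L=3.5951, (cx,cy)=(0.2859,-0.9582)
solve A·x = −loads:
  F[0-1] = -372.7841 N (compression)
  F[0-2] = -314.8191 N (compression)
  F[1-2] = +356.0876 N (tension)
  F[1-3] = -268.7106 N (compression)
  F[2-3] = -348.1378 N (compression)
  F[2-4] = -64.7572 N (compression)
  F[3-4] = +226.4679 N (tension)
  Rx@0 = +446.5800 N
  Ry@0 = +348.7221 N
  Ry@4 = -217.0121 N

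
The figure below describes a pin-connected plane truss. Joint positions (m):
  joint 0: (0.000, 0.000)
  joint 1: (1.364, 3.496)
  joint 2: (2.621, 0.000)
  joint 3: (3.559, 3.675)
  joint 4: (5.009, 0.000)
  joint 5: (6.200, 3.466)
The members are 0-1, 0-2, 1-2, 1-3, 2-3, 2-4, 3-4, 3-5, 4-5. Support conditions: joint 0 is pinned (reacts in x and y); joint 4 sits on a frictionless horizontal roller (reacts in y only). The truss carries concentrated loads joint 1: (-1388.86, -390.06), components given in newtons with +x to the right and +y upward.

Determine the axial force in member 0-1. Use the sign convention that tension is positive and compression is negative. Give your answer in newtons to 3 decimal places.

N=6 nodes, M=9 members, R=3 reactions → 2N=12, M+R=12
member 0 (0-1): L=3.7527, (cx,cy)=(0.3635,0.9316)
member 1 (0-2): L=2.6210, (cx,cy)=(1.0000,0.0000)
member 2 (1-2): L=3.7151, (cx,cy)=(0.3383,-0.9410)
member 3 (1-3): L=2.2023, (cx,cy)=(0.9967,0.0813)
member 4 (2-3): L=3.7928, (cx,cy)=(0.2473,0.9689)
member 5 (2-4): L=2.3880, (cx,cy)=(1.0000,0.0000)
member 6 (3-4): L=3.9507, (cx,cy)=(0.3670,-0.9302)
member 7 (3-5): L=2.6493, (cx,cy)=(0.9969,-0.0789)
member 8 (4-5): L=3.6649, (cx,cy)=(0.3250,0.9457)
solve A·x = −loads:
  F[0-1] = -1345.1948 N (compression)
  F[0-2] = -899.9156 N (compression)
  F[1-2] = +966.8630 N (tension)
  F[1-3] = +574.6811 N (tension)
  F[2-3] = -939.0073 N (compression)
  F[2-4] = -340.5543 N (compression)
  F[3-4] = +927.8840 N (tension)
  F[3-5] = +0.0000 N (tension)
  F[4-5] = -0.0000 N (compression)
  Rx@0 = +1388.8600 N
  Ry@0 = +1253.1889 N
  Ry@4 = -863.1289 N

-1345.195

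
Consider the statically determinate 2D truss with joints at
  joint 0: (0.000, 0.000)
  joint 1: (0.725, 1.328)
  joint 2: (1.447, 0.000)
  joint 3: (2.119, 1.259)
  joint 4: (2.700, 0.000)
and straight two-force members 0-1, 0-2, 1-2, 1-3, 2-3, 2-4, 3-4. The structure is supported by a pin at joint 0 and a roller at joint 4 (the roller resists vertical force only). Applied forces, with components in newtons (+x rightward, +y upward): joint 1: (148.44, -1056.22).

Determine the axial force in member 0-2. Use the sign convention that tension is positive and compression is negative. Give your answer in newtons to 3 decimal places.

N=5 nodes, M=7 members, R=3 reactions → 2N=10, M+R=10
member 0 (0-1): L=1.5130, (cx,cy)=(0.4792,0.8777)
member 1 (0-2): L=1.4470, (cx,cy)=(1.0000,0.0000)
member 2 (1-2): L=1.5116, (cx,cy)=(0.4776,-0.8786)
member 3 (1-3): L=1.3957, (cx,cy)=(0.9988,-0.0494)
member 4 (2-3): L=1.4271, (cx,cy)=(0.4709,0.8822)
member 5 (2-4): L=1.2530, (cx,cy)=(1.0000,0.0000)
member 6 (3-4): L=1.3866, (cx,cy)=(0.4190,-0.9080)
solve A·x = −loads:
  F[0-1] = -797.0605 N (compression)
  F[0-2] = +530.3724 N (tension)
  F[1-2] = -386.4418 N (compression)
  F[1-3] = -346.2132 N (compression)
  F[2-3] = +384.8449 N (tension)
  F[2-4] = +164.5744 N (tension)
  F[3-4] = -392.7674 N (compression)
  Rx@0 = -148.4400 N
  Ry@0 = +699.5949 N
  Ry@4 = +356.6251 N

530.372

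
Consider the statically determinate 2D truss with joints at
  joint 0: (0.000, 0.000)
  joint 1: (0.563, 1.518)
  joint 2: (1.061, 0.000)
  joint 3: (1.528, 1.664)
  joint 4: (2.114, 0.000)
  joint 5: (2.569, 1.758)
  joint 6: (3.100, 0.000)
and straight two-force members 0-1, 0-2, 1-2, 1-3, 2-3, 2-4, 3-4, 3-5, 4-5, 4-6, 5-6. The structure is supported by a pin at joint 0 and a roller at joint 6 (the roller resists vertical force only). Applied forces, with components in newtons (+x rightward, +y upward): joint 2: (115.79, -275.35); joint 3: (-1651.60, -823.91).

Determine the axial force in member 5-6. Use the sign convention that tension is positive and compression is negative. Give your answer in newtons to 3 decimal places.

N=7 nodes, M=11 members, R=3 reactions → 2N=14, M+R=14
member 0 (0-1): L=1.6190, (cx,cy)=(0.3477,0.9376)
member 1 (0-2): L=1.0610, (cx,cy)=(1.0000,0.0000)
member 2 (1-2): L=1.5976, (cx,cy)=(0.3117,-0.9502)
member 3 (1-3): L=0.9760, (cx,cy)=(0.9887,0.1496)
member 4 (2-3): L=1.7283, (cx,cy)=(0.2702,0.9628)
member 5 (2-4): L=1.0530, (cx,cy)=(1.0000,0.0000)
member 6 (3-4): L=1.7642, (cx,cy)=(0.3322,-0.9432)
member 7 (3-5): L=1.0452, (cx,cy)=(0.9959,0.0899)
member 8 (4-5): L=1.8159, (cx,cy)=(0.2506,0.9681)
member 9 (4-6): L=0.9860, (cx,cy)=(1.0000,0.0000)
member 10 (5-6): L=1.8364, (cx,cy)=(0.2891,-0.9573)
solve A·x = −loads:
  F[0-1] = -1584.3216 N (compression)
  F[0-2] = -984.8831 N (compression)
  F[1-2] = +1405.8398 N (tension)
  F[1-3] = -1000.4086 N (compression)
  F[2-3] = -1101.4144 N (compression)
  F[2-4] = -364.8359 N (compression)
  F[3-4] = +430.6672 N (tension)
  F[3-5] = +222.6845 N (tension)
  F[4-5] = -419.5989 N (compression)
  F[4-6] = -116.6471 N (compression)
  F[5-6] = +403.4196 N (tension)
  Rx@0 = +1535.8100 N
  Ry@0 = +1485.4476 N
  Ry@6 = -386.1876 N

403.420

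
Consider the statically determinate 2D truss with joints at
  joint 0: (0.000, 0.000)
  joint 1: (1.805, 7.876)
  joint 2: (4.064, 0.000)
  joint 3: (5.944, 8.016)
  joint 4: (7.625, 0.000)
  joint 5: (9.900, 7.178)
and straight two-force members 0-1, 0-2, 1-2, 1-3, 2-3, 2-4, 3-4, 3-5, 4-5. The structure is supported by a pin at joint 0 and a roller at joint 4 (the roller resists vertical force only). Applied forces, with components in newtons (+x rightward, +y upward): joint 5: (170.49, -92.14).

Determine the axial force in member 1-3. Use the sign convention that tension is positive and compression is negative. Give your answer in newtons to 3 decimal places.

N=6 nodes, M=9 members, R=3 reactions → 2N=12, M+R=12
member 0 (0-1): L=8.0802, (cx,cy)=(0.2234,0.9747)
member 1 (0-2): L=4.0640, (cx,cy)=(1.0000,0.0000)
member 2 (1-2): L=8.1936, (cx,cy)=(0.2757,-0.9612)
member 3 (1-3): L=4.1414, (cx,cy)=(0.9994,0.0338)
member 4 (2-3): L=8.2335, (cx,cy)=(0.2283,0.9736)
member 5 (2-4): L=3.5610, (cx,cy)=(1.0000,0.0000)
member 6 (3-4): L=8.1904, (cx,cy)=(0.2052,-0.9787)
member 7 (3-5): L=4.0438, (cx,cy)=(0.9783,-0.2072)
member 8 (4-5): L=7.5299, (cx,cy)=(0.3021,0.9533)
solve A·x = −loads:
  F[0-1] = +192.8599 N (tension)
  F[0-2] = +127.4078 N (tension)
  F[1-2] = -192.1855 N (compression)
  F[1-3] = +96.1235 N (tension)
  F[2-3] = +189.7495 N (tension)
  F[2-4] = +31.0950 N (tension)
  F[3-4] = -232.5772 N (compression)
  F[3-5] = +191.2819 N (tension)
  F[4-5] = -55.0741 N (compression)
  Rx@0 = -170.4900 N
  Ry@0 = -187.9863 N
  Ry@4 = +280.1263 N

96.123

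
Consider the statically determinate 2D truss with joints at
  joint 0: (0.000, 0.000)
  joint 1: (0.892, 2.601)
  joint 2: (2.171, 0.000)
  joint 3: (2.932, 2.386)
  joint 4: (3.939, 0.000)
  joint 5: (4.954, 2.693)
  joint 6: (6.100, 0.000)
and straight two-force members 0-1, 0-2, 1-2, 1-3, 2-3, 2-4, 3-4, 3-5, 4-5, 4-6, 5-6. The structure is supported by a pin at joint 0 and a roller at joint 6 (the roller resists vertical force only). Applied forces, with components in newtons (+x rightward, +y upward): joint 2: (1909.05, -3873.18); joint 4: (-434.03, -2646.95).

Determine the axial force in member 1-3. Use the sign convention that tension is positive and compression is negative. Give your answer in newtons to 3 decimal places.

N=7 nodes, M=11 members, R=3 reactions → 2N=14, M+R=14
member 0 (0-1): L=2.7497, (cx,cy)=(0.3244,0.9459)
member 1 (0-2): L=2.1710, (cx,cy)=(1.0000,0.0000)
member 2 (1-2): L=2.8985, (cx,cy)=(0.4413,-0.8974)
member 3 (1-3): L=2.0513, (cx,cy)=(0.9945,-0.1048)
member 4 (2-3): L=2.5044, (cx,cy)=(0.3039,0.9527)
member 5 (2-4): L=1.7680, (cx,cy)=(1.0000,0.0000)
member 6 (3-4): L=2.5898, (cx,cy)=(0.3888,-0.9213)
member 7 (3-5): L=2.0452, (cx,cy)=(0.9887,0.1501)
member 8 (4-5): L=2.8779, (cx,cy)=(0.3527,0.9357)
member 9 (4-6): L=2.1610, (cx,cy)=(1.0000,0.0000)
member 10 (5-6): L=2.9267, (cx,cy)=(0.3916,-0.9201)
solve A·x = −loads:
  F[0-1] = -3628.6598 N (compression)
  F[0-2] = +2652.1525 N (tension)
  F[1-2] = +4179.8292 N (tension)
  F[1-3] = -3038.2986 N (compression)
  F[2-3] = +128.3776 N (tension)
  F[2-4] = +2548.5248 N (tension)
  F[3-4] = -911.5137 N (compression)
  F[3-5] = -2658.2472 N (compression)
  F[4-5] = +3726.1695 N (tension)
  F[4-6] = +1313.9665 N (tension)
  F[5-6] = -3355.6578 N (compression)
  Rx@0 = -1475.0200 N
  Ry@0 = +3432.4235 N
  Ry@6 = +3087.7065 N

-3038.299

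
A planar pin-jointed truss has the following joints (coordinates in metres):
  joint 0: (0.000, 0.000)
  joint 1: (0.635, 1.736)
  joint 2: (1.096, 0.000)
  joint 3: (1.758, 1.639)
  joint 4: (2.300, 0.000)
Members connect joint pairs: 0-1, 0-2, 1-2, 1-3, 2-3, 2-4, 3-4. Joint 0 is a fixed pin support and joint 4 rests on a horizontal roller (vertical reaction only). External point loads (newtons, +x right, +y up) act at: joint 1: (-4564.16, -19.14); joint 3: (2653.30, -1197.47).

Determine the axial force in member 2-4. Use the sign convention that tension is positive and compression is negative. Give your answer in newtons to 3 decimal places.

-209.530

N=5 nodes, M=7 members, R=3 reactions → 2N=10, M+R=10
member 0 (0-1): L=1.8485, (cx,cy)=(0.3435,0.9391)
member 1 (0-2): L=1.0960, (cx,cy)=(1.0000,0.0000)
member 2 (1-2): L=1.7962, (cx,cy)=(0.2567,-0.9665)
member 3 (1-3): L=1.1272, (cx,cy)=(0.9963,-0.0861)
member 4 (2-3): L=1.7676, (cx,cy)=(0.3745,0.9272)
member 5 (2-4): L=1.2040, (cx,cy)=(1.0000,0.0000)
member 6 (3-4): L=1.7263, (cx,cy)=(0.3140,-0.9494)
solve A·x = −loads:
  F[0-1] = -1970.1194 N (compression)
  F[0-2] = -1234.0780 N (compression)
  F[1-2] = +1583.4564 N (tension)
  F[1-3] = +3493.9331 N (tension)
  F[2-3] = -1650.5355 N (compression)
  F[2-4] = -209.5301 N (compression)
  F[3-4] = +667.3621 N (tension)
  Rx@0 = +1910.8600 N
  Ry@0 = +1850.2260 N
  Ry@4 = -633.6160 N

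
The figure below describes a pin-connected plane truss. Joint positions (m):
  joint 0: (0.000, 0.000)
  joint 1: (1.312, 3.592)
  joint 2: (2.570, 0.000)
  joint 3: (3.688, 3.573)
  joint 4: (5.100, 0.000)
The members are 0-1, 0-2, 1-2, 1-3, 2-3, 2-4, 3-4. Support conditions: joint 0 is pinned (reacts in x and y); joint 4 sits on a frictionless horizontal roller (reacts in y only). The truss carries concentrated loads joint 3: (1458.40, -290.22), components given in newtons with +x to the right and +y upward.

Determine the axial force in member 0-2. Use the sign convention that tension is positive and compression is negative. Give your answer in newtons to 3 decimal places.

1114.553

N=5 nodes, M=7 members, R=3 reactions → 2N=10, M+R=10
member 0 (0-1): L=3.8241, (cx,cy)=(0.3431,0.9393)
member 1 (0-2): L=2.5700, (cx,cy)=(1.0000,0.0000)
member 2 (1-2): L=3.8059, (cx,cy)=(0.3305,-0.9438)
member 3 (1-3): L=2.3761, (cx,cy)=(1.0000,-0.0080)
member 4 (2-3): L=3.7438, (cx,cy)=(0.2986,0.9544)
member 5 (2-4): L=2.5300, (cx,cy)=(1.0000,0.0000)
member 6 (3-4): L=3.8419, (cx,cy)=(0.3675,-0.9300)
solve A·x = −loads:
  F[0-1] = +1002.2176 N (tension)
  F[0-2] = +1114.5527 N (tension)
  F[1-2] = -1003.1736 N (compression)
  F[1-3] = +675.4555 N (tension)
  F[2-3] = +992.0548 N (tension)
  F[2-4] = +486.7139 N (tension)
  F[3-4] = -1324.2906 N (compression)
  Rx@0 = -1458.4000 N
  Ry@0 = -941.3868 N
  Ry@4 = +1231.6068 N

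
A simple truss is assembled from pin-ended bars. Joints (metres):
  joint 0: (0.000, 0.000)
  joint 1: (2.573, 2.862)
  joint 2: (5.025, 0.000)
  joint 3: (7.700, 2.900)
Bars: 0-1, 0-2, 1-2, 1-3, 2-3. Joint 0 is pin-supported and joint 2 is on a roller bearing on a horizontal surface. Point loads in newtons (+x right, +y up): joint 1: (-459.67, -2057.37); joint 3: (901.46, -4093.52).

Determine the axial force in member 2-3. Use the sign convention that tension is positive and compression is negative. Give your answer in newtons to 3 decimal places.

-5616.552

N=4 nodes, M=5 members, R=3 reactions → 2N=8, M+R=8
member 0 (0-1): L=3.8486, (cx,cy)=(0.6686,0.7437)
member 1 (0-2): L=5.0250, (cx,cy)=(1.0000,0.0000)
member 2 (1-2): L=3.7687, (cx,cy)=(0.6506,-0.7594)
member 3 (1-3): L=5.1271, (cx,cy)=(1.0000,0.0074)
member 4 (2-3): L=3.9453, (cx,cy)=(0.6780,0.7350)
solve A·x = −loads:
  F[0-1] = +1927.8574 N (tension)
  F[0-2] = -847.1035 N (compression)
  F[1-2] = -4551.0889 N (compression)
  F[1-3] = +4709.7066 N (tension)
  F[2-3] = -5616.5523 N (compression)
  Rx@0 = -441.7900 N
  Ry@0 = -1433.6623 N
  Ry@2 = +7584.5523 N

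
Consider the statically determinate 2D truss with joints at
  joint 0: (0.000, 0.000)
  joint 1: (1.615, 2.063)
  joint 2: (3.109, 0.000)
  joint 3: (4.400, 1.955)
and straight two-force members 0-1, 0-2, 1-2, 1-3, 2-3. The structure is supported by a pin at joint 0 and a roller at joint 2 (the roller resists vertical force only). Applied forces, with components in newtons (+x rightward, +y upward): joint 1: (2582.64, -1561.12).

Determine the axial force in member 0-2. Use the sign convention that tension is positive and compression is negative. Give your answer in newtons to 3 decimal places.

N=4 nodes, M=5 members, R=3 reactions → 2N=8, M+R=8
member 0 (0-1): L=2.6200, (cx,cy)=(0.6164,0.7874)
member 1 (0-2): L=3.1090, (cx,cy)=(1.0000,0.0000)
member 2 (1-2): L=2.5472, (cx,cy)=(0.5865,-0.8099)
member 3 (1-3): L=2.7871, (cx,cy)=(0.9992,-0.0388)
member 4 (2-3): L=2.3428, (cx,cy)=(0.5511,0.8345)
solve A·x = −loads:
  F[0-1] = +1223.6839 N (tension)
  F[0-2] = +1828.3350 N (tension)
  F[1-2] = -3117.1720 N (compression)
  F[1-3] = +0.0000 N (tension)
  F[2-3] = -0.0000 N (compression)
  Rx@0 = -2582.6400 N
  Ry@0 = -963.5487 N
  Ry@2 = +2524.6687 N

1828.335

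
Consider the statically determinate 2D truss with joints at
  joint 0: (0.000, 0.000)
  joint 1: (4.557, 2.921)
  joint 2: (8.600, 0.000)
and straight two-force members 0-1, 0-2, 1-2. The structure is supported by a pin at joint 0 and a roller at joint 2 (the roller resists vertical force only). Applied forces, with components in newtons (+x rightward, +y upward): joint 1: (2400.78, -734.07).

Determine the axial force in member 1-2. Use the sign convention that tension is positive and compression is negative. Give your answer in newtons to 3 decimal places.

N=3 nodes, M=3 members, R=3 reactions → 2N=6, M+R=6
member 0 (0-1): L=5.4128, (cx,cy)=(0.8419,0.5396)
member 1 (0-2): L=8.6000, (cx,cy)=(1.0000,0.0000)
member 2 (1-2): L=4.9878, (cx,cy)=(0.8106,-0.5856)
solve A·x = −loads:
  F[0-1] = +871.5519 N (tension)
  F[0-2] = +1667.0274 N (tension)
  F[1-2] = -2056.5890 N (compression)
  Rx@0 = -2400.7800 N
  Ry@0 = -470.3295 N
  Ry@2 = +1204.3995 N

-2056.589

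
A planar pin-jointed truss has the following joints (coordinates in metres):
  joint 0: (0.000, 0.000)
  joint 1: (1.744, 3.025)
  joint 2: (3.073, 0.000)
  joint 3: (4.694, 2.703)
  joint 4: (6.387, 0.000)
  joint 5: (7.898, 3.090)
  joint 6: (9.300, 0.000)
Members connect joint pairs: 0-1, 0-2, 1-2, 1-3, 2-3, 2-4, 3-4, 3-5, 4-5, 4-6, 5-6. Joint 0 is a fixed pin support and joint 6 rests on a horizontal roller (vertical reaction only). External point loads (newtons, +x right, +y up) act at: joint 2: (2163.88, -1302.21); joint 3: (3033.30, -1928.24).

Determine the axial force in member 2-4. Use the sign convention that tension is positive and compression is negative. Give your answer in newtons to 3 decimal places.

3893.964

N=7 nodes, M=11 members, R=3 reactions → 2N=14, M+R=14
member 0 (0-1): L=3.4917, (cx,cy)=(0.4995,0.8663)
member 1 (0-2): L=3.0730, (cx,cy)=(1.0000,0.0000)
member 2 (1-2): L=3.3041, (cx,cy)=(0.4022,-0.9155)
member 3 (1-3): L=2.9675, (cx,cy)=(0.9941,-0.1085)
member 4 (2-3): L=3.1518, (cx,cy)=(0.5143,0.8576)
member 5 (2-4): L=3.3140, (cx,cy)=(1.0000,0.0000)
member 6 (3-4): L=3.1894, (cx,cy)=(0.5308,-0.8475)
member 7 (3-5): L=3.2273, (cx,cy)=(0.9928,0.1199)
member 8 (4-5): L=3.4397, (cx,cy)=(0.4393,0.8983)
member 9 (4-6): L=2.9130, (cx,cy)=(1.0000,0.0000)
member 10 (5-6): L=3.3932, (cx,cy)=(0.4132,-0.9106)
solve A·x = −loads:
  F[0-1] = -1091.1548 N (compression)
  F[0-2] = +5742.1750 N (tension)
  F[1-2] = +1152.7683 N (tension)
  F[1-3] = -1014.6656 N (compression)
  F[2-3] = +287.7862 N (tension)
  F[2-4] = +3893.9635 N (tension)
  F[3-4] = -3022.6820 N (compression)
  F[3-5] = -2306.1161 N (compression)
  F[4-5] = +2851.5557 N (tension)
  F[4-6] = +1036.8204 N (tension)
  F[5-6] = -2509.3604 N (compression)
  Rx@0 = -5197.1800 N
  Ry@0 = +945.3038 N
  Ry@6 = +2285.1462 N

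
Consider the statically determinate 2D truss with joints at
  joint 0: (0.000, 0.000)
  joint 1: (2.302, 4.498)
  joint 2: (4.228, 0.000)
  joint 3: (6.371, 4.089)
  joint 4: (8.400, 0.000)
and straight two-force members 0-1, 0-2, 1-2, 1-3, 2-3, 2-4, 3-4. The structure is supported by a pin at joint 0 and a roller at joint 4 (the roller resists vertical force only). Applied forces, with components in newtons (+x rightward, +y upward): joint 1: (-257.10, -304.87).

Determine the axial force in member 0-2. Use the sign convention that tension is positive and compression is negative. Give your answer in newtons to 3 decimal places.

-73.374

N=5 nodes, M=7 members, R=3 reactions → 2N=10, M+R=10
member 0 (0-1): L=5.0528, (cx,cy)=(0.4556,0.8902)
member 1 (0-2): L=4.2280, (cx,cy)=(1.0000,0.0000)
member 2 (1-2): L=4.8930, (cx,cy)=(0.3936,-0.9193)
member 3 (1-3): L=4.0895, (cx,cy)=(0.9950,-0.1000)
member 4 (2-3): L=4.6165, (cx,cy)=(0.4642,0.8857)
member 5 (2-4): L=4.1720, (cx,cy)=(1.0000,0.0000)
member 6 (3-4): L=4.5647, (cx,cy)=(0.4445,-0.8958)
solve A·x = −loads:
  F[0-1] = -403.2748 N (compression)
  F[0-2] = -73.3740 N (compression)
  F[1-2] = +53.1391 N (tension)
  F[1-3] = +52.7215 N (tension)
  F[2-3] = -55.1514 N (compression)
  F[2-4] = -26.8559 N (compression)
  F[3-4] = +60.4188 N (tension)
  Rx@0 = +257.1000 N
  Ry@0 = +358.9920 N
  Ry@4 = -54.1220 N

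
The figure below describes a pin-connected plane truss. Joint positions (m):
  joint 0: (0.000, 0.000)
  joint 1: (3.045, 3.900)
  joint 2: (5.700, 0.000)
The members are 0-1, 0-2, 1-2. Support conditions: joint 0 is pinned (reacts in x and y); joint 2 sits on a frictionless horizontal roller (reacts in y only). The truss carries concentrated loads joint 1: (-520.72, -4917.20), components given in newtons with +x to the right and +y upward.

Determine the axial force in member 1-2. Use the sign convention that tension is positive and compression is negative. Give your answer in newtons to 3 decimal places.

N=3 nodes, M=3 members, R=3 reactions → 2N=6, M+R=6
member 0 (0-1): L=4.9479, (cx,cy)=(0.6154,0.7882)
member 1 (0-2): L=5.7000, (cx,cy)=(1.0000,0.0000)
member 2 (1-2): L=4.7179, (cx,cy)=(0.5627,-0.8266)
solve A·x = −loads:
  F[0-1] = -3357.8212 N (compression)
  F[0-2] = +1545.7123 N (tension)
  F[1-2] = -2746.7379 N (compression)
  Rx@0 = +520.7200 N
  Ry@0 = +2646.6621 N
  Ry@2 = +2270.5379 N

-2746.738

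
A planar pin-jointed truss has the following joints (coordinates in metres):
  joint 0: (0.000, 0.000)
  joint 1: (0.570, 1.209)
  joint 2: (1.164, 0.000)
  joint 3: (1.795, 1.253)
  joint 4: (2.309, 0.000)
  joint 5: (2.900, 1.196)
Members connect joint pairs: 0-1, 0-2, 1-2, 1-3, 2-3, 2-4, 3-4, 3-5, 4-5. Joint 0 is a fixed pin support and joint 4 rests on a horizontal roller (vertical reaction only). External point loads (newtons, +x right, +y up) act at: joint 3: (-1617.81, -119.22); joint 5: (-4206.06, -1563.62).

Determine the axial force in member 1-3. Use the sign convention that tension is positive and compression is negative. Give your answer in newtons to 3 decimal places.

-2539.854

N=6 nodes, M=9 members, R=3 reactions → 2N=12, M+R=12
member 0 (0-1): L=1.3366, (cx,cy)=(0.4264,0.9045)
member 1 (0-2): L=1.1640, (cx,cy)=(1.0000,0.0000)
member 2 (1-2): L=1.3470, (cx,cy)=(0.4410,-0.8975)
member 3 (1-3): L=1.2258, (cx,cy)=(0.9994,0.0359)
member 4 (2-3): L=1.4029, (cx,cy)=(0.4498,0.8931)
member 5 (2-4): L=1.1450, (cx,cy)=(1.0000,0.0000)
member 6 (3-4): L=1.3543, (cx,cy)=(0.3795,-0.9252)
member 7 (3-5): L=1.1065, (cx,cy)=(0.9987,-0.0515)
member 8 (4-5): L=1.3341, (cx,cy)=(0.4430,0.8965)
solve A·x = −loads:
  F[0-1] = -2966.0908 N (compression)
  F[0-2] = -4558.9940 N (compression)
  F[1-2] = +2887.6126 N (tension)
  F[1-3] = -2539.8541 N (compression)
  F[2-3] = -2901.7831 N (compression)
  F[2-4] = -1980.4949 N (compression)
  F[3-4] = +2957.6387 N (tension)
  F[3-5] = -3352.5112 N (compression)
  F[4-5] = -1936.7473 N (compression)
  Rx@0 = +5823.8700 N
  Ry@0 = +2682.8685 N
  Ry@4 = -1000.0285 N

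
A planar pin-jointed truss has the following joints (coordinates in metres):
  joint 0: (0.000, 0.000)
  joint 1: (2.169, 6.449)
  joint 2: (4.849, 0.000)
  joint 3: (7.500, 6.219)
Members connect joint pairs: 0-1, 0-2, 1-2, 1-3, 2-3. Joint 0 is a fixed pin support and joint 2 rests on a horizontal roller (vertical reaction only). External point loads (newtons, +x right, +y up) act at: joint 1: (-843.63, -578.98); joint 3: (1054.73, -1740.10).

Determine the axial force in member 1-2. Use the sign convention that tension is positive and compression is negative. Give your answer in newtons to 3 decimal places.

N=4 nodes, M=5 members, R=3 reactions → 2N=8, M+R=8
member 0 (0-1): L=6.8040, (cx,cy)=(0.3188,0.9478)
member 1 (0-2): L=4.8490, (cx,cy)=(1.0000,0.0000)
member 2 (1-2): L=6.9837, (cx,cy)=(0.3838,-0.9234)
member 3 (1-3): L=5.3360, (cx,cy)=(0.9991,-0.0431)
member 4 (2-3): L=6.7605, (cx,cy)=(0.3921,0.9199)
solve A·x = −loads:
  F[0-1] = +909.5128 N (tension)
  F[0-2] = -78.8381 N (compression)
  F[1-2] = -1642.9379 N (compression)
  F[1-3] = +1765.6882 N (tension)
  F[2-3] = -1808.8673 N (compression)
  Rx@0 = -211.1000 N
  Ry@0 = -862.0612 N
  Ry@2 = +3181.1412 N

-1642.938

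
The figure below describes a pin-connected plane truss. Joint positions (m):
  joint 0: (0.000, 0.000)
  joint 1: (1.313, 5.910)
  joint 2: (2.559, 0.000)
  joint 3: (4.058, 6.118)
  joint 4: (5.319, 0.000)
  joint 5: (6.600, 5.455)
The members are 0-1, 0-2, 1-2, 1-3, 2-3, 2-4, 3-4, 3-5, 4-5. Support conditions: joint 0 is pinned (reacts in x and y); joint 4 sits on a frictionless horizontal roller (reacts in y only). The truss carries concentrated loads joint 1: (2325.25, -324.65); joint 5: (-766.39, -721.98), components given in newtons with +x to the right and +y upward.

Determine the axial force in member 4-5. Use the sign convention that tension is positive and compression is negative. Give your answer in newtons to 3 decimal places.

-892.294

N=6 nodes, M=9 members, R=3 reactions → 2N=12, M+R=12
member 0 (0-1): L=6.0541, (cx,cy)=(0.2169,0.9762)
member 1 (0-2): L=2.5590, (cx,cy)=(1.0000,0.0000)
member 2 (1-2): L=6.0399, (cx,cy)=(0.2063,-0.9785)
member 3 (1-3): L=2.7529, (cx,cy)=(0.9971,0.0756)
member 4 (2-3): L=6.2990, (cx,cy)=(0.2380,0.9713)
member 5 (2-4): L=2.7600, (cx,cy)=(1.0000,0.0000)
member 6 (3-4): L=6.2466, (cx,cy)=(0.2019,-0.9794)
member 7 (3-5): L=2.6270, (cx,cy)=(0.9676,-0.2524)
member 8 (4-5): L=5.6034, (cx,cy)=(0.2286,0.9735)
solve A·x = −loads:
  F[0-1] = +1769.1004 N (tension)
  F[0-2] = +1175.1811 N (tension)
  F[1-2] = -2211.7656 N (compression)
  F[1-3] = -1489.5547 N (compression)
  F[2-3] = +2228.2044 N (tension)
  F[2-4] = +188.6482 N (tension)
  F[3-4] = -1945.0020 N (compression)
  F[3-5] = -581.2154 N (compression)
  F[4-5] = -892.2945 N (compression)
  Rx@0 = -1558.8600 N
  Ry@0 = -1726.9935 N
  Ry@4 = +2773.6235 N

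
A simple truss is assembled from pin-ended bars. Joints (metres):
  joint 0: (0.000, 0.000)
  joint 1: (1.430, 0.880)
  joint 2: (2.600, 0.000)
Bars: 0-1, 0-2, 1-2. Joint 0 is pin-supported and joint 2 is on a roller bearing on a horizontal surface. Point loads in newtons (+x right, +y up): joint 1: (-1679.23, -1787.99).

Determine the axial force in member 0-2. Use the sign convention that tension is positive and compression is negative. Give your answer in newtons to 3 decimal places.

N=3 nodes, M=3 members, R=3 reactions → 2N=6, M+R=6
member 0 (0-1): L=1.6791, (cx,cy)=(0.8517,0.5241)
member 1 (0-2): L=2.6000, (cx,cy)=(1.0000,0.0000)
member 2 (1-2): L=1.4640, (cx,cy)=(0.7992,-0.6011)
solve A·x = −loads:
  F[0-1] = -2619.6470 N (compression)
  F[0-2] = +551.8142 N (tension)
  F[1-2] = -690.4758 N (compression)
  Rx@0 = +1679.2300 N
  Ry@0 = +1372.9503 N
  Ry@2 = +415.0397 N

551.814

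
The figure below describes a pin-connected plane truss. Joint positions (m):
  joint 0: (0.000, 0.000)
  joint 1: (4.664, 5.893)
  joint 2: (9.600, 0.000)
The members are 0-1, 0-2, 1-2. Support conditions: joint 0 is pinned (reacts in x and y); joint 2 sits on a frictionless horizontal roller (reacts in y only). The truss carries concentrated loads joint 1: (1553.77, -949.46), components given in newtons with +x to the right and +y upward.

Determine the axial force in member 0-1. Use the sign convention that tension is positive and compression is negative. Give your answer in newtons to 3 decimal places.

N=3 nodes, M=3 members, R=3 reactions → 2N=6, M+R=6
member 0 (0-1): L=7.5153, (cx,cy)=(0.6206,0.7841)
member 1 (0-2): L=9.6000, (cx,cy)=(1.0000,0.0000)
member 2 (1-2): L=7.6871, (cx,cy)=(0.6421,-0.7666)
solve A·x = −loads:
  F[0-1] = +593.7891 N (tension)
  F[0-2] = +1185.2661 N (tension)
  F[1-2] = -1845.8797 N (compression)
  Rx@0 = -1553.7700 N
  Ry@0 = -465.6075 N
  Ry@2 = +1415.0675 N

593.789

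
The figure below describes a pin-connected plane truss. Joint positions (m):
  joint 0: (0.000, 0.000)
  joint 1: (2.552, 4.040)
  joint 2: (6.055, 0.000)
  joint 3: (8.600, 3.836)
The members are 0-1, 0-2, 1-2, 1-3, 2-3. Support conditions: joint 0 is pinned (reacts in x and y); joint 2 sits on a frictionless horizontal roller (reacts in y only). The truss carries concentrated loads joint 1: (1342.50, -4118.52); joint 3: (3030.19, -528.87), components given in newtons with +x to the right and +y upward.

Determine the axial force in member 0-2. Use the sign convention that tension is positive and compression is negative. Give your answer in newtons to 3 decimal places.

N=4 nodes, M=5 members, R=3 reactions → 2N=8, M+R=8
member 0 (0-1): L=4.7785, (cx,cy)=(0.5341,0.8454)
member 1 (0-2): L=6.0550, (cx,cy)=(1.0000,0.0000)
member 2 (1-2): L=5.3472, (cx,cy)=(0.6551,-0.7555)
member 3 (1-3): L=6.0514, (cx,cy)=(0.9994,-0.0337)
member 4 (2-3): L=4.6035, (cx,cy)=(0.5528,0.8333)
solve A·x = −loads:
  F[0-1] = +774.7913 N (tension)
  F[0-2] = +3958.9081 N (tension)
  F[1-2] = -6465.7702 N (compression)
  F[1-3] = +3308.9438 N (tension)
  F[2-3] = -500.8159 N (compression)
  Rx@0 = -4372.6900 N
  Ry@0 = -655.0466 N
  Ry@2 = +5302.4366 N

3958.908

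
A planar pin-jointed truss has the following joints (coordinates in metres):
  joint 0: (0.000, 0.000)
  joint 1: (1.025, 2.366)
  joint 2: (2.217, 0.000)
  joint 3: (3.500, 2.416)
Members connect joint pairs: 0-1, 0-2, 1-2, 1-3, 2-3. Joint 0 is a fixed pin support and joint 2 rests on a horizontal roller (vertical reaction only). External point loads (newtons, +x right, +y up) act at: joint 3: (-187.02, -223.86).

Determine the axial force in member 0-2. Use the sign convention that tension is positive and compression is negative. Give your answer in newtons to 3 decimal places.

N=4 nodes, M=5 members, R=3 reactions → 2N=8, M+R=8
member 0 (0-1): L=2.5785, (cx,cy)=(0.3975,0.9176)
member 1 (0-2): L=2.2170, (cx,cy)=(1.0000,0.0000)
member 2 (1-2): L=2.6493, (cx,cy)=(0.4499,-0.8931)
member 3 (1-3): L=2.4755, (cx,cy)=(0.9998,0.0202)
member 4 (2-3): L=2.7355, (cx,cy)=(0.4690,0.8832)
solve A·x = −loads:
  F[0-1] = -80.9259 N (compression)
  F[0-2] = -154.8503 N (compression)
  F[1-2] = +81.5905 N (tension)
  F[1-3] = -68.8937 N (compression)
  F[2-3] = -251.8916 N (compression)
  Rx@0 = +187.0200 N
  Ry@0 = +74.2571 N
  Ry@2 = +149.6029 N

-154.850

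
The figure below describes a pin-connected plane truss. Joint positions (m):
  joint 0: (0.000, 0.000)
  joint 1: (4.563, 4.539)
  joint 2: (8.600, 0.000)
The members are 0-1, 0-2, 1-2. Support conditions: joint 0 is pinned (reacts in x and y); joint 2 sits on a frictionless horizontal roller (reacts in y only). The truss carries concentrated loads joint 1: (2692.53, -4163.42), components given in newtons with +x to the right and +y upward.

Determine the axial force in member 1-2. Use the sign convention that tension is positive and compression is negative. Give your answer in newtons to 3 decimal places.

N=3 nodes, M=3 members, R=3 reactions → 2N=6, M+R=6
member 0 (0-1): L=6.4361, (cx,cy)=(0.7090,0.7052)
member 1 (0-2): L=8.6000, (cx,cy)=(1.0000,0.0000)
member 2 (1-2): L=6.0745, (cx,cy)=(0.6646,-0.7472)
solve A·x = −loads:
  F[0-1] = -756.1889 N (compression)
  F[0-2] = +3228.6443 N (tension)
  F[1-2] = -4858.1843 N (compression)
  Rx@0 = -2692.5300 N
  Ry@0 = +533.2945 N
  Ry@2 = +3630.1255 N

-4858.184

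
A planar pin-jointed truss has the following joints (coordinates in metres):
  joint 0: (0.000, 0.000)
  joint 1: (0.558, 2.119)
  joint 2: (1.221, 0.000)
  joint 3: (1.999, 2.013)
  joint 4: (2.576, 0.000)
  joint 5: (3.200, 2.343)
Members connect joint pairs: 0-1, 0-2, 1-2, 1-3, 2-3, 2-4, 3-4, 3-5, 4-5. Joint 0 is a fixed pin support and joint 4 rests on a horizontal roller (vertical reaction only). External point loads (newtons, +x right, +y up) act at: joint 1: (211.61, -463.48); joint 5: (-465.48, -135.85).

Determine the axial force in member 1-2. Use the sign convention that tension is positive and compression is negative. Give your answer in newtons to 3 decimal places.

153.146

N=6 nodes, M=9 members, R=3 reactions → 2N=12, M+R=12
member 0 (0-1): L=2.1912, (cx,cy)=(0.2547,0.9670)
member 1 (0-2): L=1.2210, (cx,cy)=(1.0000,0.0000)
member 2 (1-2): L=2.2203, (cx,cy)=(0.2986,-0.9544)
member 3 (1-3): L=1.4449, (cx,cy)=(0.9973,-0.0734)
member 4 (2-3): L=2.1581, (cx,cy)=(0.3605,0.9328)
member 5 (2-4): L=1.3550, (cx,cy)=(1.0000,0.0000)
member 6 (3-4): L=2.0941, (cx,cy)=(0.2755,-0.9613)
member 7 (3-5): L=1.2455, (cx,cy)=(0.9643,0.2650)
member 8 (4-5): L=2.4247, (cx,cy)=(0.2574,0.9663)
solve A·x = −loads:
  F[0-1] = -599.2388 N (compression)
  F[0-2] = -101.2735 N (compression)
  F[1-2] = +153.1460 N (tension)
  F[1-3] = -411.0448 N (compression)
  F[2-3] = -156.6951 N (compression)
  F[2-4] = +0.9458 N (tension)
  F[3-4] = -11.7227 N (compression)
  F[3-5] = -480.3630 N (compression)
  F[4-5] = -8.8762 N (compression)
  Rx@0 = +253.8700 N
  Ry@0 = +579.4838 N
  Ry@4 = +19.8462 N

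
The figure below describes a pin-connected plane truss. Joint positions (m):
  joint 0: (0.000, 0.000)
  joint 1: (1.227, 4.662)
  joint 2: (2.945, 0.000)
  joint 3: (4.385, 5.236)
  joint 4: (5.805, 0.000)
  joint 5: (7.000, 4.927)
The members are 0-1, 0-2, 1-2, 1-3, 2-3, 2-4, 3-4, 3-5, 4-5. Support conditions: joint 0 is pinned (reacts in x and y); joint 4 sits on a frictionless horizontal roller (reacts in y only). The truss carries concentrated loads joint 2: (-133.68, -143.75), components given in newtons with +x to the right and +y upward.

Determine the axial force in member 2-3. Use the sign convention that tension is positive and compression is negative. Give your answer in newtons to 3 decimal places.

83.539

N=6 nodes, M=9 members, R=3 reactions → 2N=12, M+R=12
member 0 (0-1): L=4.8208, (cx,cy)=(0.2545,0.9671)
member 1 (0-2): L=2.9450, (cx,cy)=(1.0000,0.0000)
member 2 (1-2): L=4.9685, (cx,cy)=(0.3458,-0.9383)
member 3 (1-3): L=3.2097, (cx,cy)=(0.9839,0.1788)
member 4 (2-3): L=5.4304, (cx,cy)=(0.2652,0.9642)
member 5 (2-4): L=2.8600, (cx,cy)=(1.0000,0.0000)
member 6 (3-4): L=5.4251, (cx,cy)=(0.2617,-0.9651)
member 7 (3-5): L=2.6332, (cx,cy)=(0.9931,-0.1173)
member 8 (4-5): L=5.0698, (cx,cy)=(0.2357,0.9718)
solve A·x = −loads:
  F[0-1] = -73.2344 N (compression)
  F[0-2] = -115.0401 N (compression)
  F[1-2] = +67.3561 N (tension)
  F[1-3] = -42.6173 N (compression)
  F[2-3] = +83.5394 N (tension)
  F[2-4] = +19.7779 N (tension)
  F[3-4] = -75.5617 N (compression)
  F[3-5] = -0.0000 N (compression)
  F[4-5] = +0.0000 N (tension)
  Rx@0 = +133.6800 N
  Ry@0 = +70.8226 N
  Ry@4 = +72.9274 N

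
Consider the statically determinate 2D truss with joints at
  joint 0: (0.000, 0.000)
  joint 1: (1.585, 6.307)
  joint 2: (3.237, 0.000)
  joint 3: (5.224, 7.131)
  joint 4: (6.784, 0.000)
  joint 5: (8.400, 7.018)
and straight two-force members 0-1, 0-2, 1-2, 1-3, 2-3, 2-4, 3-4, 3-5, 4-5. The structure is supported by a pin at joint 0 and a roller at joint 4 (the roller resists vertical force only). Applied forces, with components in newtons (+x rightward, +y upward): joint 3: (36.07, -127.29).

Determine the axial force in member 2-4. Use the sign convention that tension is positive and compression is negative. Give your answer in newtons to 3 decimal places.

29.737

N=6 nodes, M=9 members, R=3 reactions → 2N=12, M+R=12
member 0 (0-1): L=6.5031, (cx,cy)=(0.2437,0.9698)
member 1 (0-2): L=3.2370, (cx,cy)=(1.0000,0.0000)
member 2 (1-2): L=6.5198, (cx,cy)=(0.2534,-0.9674)
member 3 (1-3): L=3.7311, (cx,cy)=(0.9753,0.2208)
member 4 (2-3): L=7.4027, (cx,cy)=(0.2684,0.9633)
member 5 (2-4): L=3.5470, (cx,cy)=(1.0000,0.0000)
member 6 (3-4): L=7.2996, (cx,cy)=(0.2137,-0.9769)
member 7 (3-5): L=3.1780, (cx,cy)=(0.9994,-0.0356)
member 8 (4-5): L=7.2017, (cx,cy)=(0.2244,0.9745)
solve A·x = −loads:
  F[0-1] = +8.9131 N (tension)
  F[0-2] = +33.8976 N (tension)
  F[1-2] = -7.9555 N (compression)
  F[1-3] = +4.2942 N (tension)
  F[2-3] = +7.9891 N (tension)
  F[2-4] = +29.7374 N (tension)
  F[3-4] = -139.1490 N (compression)
  F[3-5] = -0.0000 N (compression)
  F[4-5] = +0.0000 N (tension)
  Rx@0 = -36.0700 N
  Ry@0 = -8.6443 N
  Ry@4 = +135.9343 N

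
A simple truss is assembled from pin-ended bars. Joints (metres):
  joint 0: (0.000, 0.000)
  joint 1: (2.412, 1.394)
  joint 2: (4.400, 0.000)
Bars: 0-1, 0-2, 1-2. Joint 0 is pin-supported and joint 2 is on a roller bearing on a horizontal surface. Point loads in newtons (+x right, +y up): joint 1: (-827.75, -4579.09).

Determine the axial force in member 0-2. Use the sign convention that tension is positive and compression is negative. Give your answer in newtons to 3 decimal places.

N=3 nodes, M=3 members, R=3 reactions → 2N=6, M+R=6
member 0 (0-1): L=2.7859, (cx,cy)=(0.8658,0.5004)
member 1 (0-2): L=4.4000, (cx,cy)=(1.0000,0.0000)
member 2 (1-2): L=2.4280, (cx,cy)=(0.8188,-0.5741)
solve A·x = −loads:
  F[0-1] = -4658.7353 N (compression)
  F[0-2] = +3205.7964 N (tension)
  F[1-2] = -3915.3938 N (compression)
  Rx@0 = +827.7500 N
  Ry@0 = +2331.1624 N
  Ry@2 = +2247.9276 N

3205.796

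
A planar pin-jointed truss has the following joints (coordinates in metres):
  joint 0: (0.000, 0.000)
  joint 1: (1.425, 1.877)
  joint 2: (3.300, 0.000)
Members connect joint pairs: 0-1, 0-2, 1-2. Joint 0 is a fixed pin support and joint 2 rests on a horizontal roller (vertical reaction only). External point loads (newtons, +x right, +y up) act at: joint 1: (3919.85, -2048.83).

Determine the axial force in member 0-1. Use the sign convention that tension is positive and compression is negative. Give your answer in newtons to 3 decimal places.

1337.717

N=3 nodes, M=3 members, R=3 reactions → 2N=6, M+R=6
member 0 (0-1): L=2.3566, (cx,cy)=(0.6047,0.7965)
member 1 (0-2): L=3.3000, (cx,cy)=(1.0000,0.0000)
member 2 (1-2): L=2.6531, (cx,cy)=(0.7067,-0.7075)
solve A·x = −loads:
  F[0-1] = +1337.7170 N (tension)
  F[0-2] = +3110.9668 N (tension)
  F[1-2] = -4401.9186 N (compression)
  Rx@0 = -3919.8500 N
  Ry@0 = -1065.4552 N
  Ry@2 = +3114.2852 N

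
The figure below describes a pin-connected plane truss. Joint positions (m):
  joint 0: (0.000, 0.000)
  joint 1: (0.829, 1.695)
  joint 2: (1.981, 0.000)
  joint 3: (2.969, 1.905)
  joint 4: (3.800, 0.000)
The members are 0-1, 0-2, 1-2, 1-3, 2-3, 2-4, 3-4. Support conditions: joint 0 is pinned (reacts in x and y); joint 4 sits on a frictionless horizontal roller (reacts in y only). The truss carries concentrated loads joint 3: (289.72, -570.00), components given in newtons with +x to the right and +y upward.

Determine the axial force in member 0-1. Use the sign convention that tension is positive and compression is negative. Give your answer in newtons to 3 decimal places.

22.922

N=5 nodes, M=7 members, R=3 reactions → 2N=10, M+R=10
member 0 (0-1): L=1.8869, (cx,cy)=(0.4394,0.8983)
member 1 (0-2): L=1.9810, (cx,cy)=(1.0000,0.0000)
member 2 (1-2): L=2.0494, (cx,cy)=(0.5621,-0.8271)
member 3 (1-3): L=2.1503, (cx,cy)=(0.9952,0.0977)
member 4 (2-3): L=2.1460, (cx,cy)=(0.4604,0.8877)
member 5 (2-4): L=1.8190, (cx,cy)=(1.0000,0.0000)
member 6 (3-4): L=2.0784, (cx,cy)=(0.3998,-0.9166)
solve A·x = −loads:
  F[0-1] = +22.9220 N (tension)
  F[0-2] = +279.6491 N (tension)
  F[1-2] = -22.2199 N (compression)
  F[1-3] = +22.6693 N (tension)
  F[2-3] = +20.7019 N (tension)
  F[2-4] = +257.6280 N (tension)
  F[3-4] = -644.3370 N (compression)
  Rx@0 = -289.7200 N
  Ry@0 = -20.5912 N
  Ry@4 = +590.5912 N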